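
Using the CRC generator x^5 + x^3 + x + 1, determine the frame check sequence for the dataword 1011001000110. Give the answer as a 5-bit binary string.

01100

Append 5 zeros: 101100100011000000. Divide by 101011 (XOR where the leading bit is 1):
  pos 0: 101100 XOR 101011 = 000111
  pos 3: 111100 XOR 101011 = 010111
  pos 4: 101110 XOR 101011 = 000101
  pos 7: 101110 XOR 101011 = 000101
  pos 10: 101000 XOR 101011 = 000011
Remainder (last 5 bits) = 01100. This is the CRC / FCS.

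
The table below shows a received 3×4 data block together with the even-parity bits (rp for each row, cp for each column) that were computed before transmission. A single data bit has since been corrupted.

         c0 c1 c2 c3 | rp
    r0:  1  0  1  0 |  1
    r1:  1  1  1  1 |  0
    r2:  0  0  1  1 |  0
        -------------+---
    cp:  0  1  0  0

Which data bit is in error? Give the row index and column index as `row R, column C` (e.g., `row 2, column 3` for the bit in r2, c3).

Recompute each row's even parity and compare to rp:
  r0: data parity 0, sent rp 1 → mismatch
  r1: data parity 0, sent rp 0 → ok
  r2: data parity 0, sent rp 0 → ok
Recompute each column's even parity and compare to cp:
  c0: data parity 0, sent cp 0 → ok
  c1: data parity 1, sent cp 1 → ok
  c2: data parity 1, sent cp 0 → mismatch
  c3: data parity 0, sent cp 0 → ok
Exactly one row (r0) and one column (c2) fail → the flipped bit is at their intersection.

row 0, column 2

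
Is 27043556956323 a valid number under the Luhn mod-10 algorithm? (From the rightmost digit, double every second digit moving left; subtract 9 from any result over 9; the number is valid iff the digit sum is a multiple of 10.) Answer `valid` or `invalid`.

valid

From the right, keep odd positions and double even positions (subtract 9 from any doubled value over 9):
  doubled (positions 2,4,...): 4 3 9 1 6 0 4 → sum 27
  kept (positions 1,3,...): 3 3 5 6 5 4 7 → sum 33
Total = 60.
60 mod 10 = 0, so the number is valid.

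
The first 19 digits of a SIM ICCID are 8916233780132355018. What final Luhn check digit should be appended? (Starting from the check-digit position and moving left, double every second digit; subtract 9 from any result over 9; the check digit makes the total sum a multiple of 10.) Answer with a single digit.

Partial digits right→left: 8 1 0 5 5 3 2 3 1 0 8 7 3 3 2 6 1 9 8
Double every second digit counting from the check-digit position (so the 1st, 3rd, 5th, ... of the partial from the right).
  doubled (with −9 where >9): 7 0 1 4 2 7 6 4 2 7 → sum 40
  kept as-is: 1 5 3 3 0 7 3 6 9 → sum 37
Total = 40 + 37 = 77.
Check digit = (10 − (77 mod 10)) mod 10 = 3.

3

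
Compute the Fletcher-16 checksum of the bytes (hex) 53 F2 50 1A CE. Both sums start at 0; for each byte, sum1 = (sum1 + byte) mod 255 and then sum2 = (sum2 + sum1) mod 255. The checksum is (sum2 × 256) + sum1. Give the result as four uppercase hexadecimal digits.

607F

Running sums (mod 255):
  after byte 0 (53): sum1=83, sum2=83
  after byte 1 (F2): sum1=70, sum2=153
  after byte 2 (50): sum1=150, sum2=48
  after byte 3 (1A): sum1=176, sum2=224
  after byte 4 (CE): sum1=127, sum2=96
Checksum = sum2·256 + sum1 = 96·256 + 127 = 24703 = 0x607F.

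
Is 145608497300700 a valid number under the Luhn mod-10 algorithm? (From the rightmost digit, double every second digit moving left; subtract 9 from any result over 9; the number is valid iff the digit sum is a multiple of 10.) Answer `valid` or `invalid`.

From the right, keep odd positions and double even positions (subtract 9 from any doubled value over 9):
  doubled (positions 2,4,...): 0 0 6 9 7 3 8 → sum 33
  kept (positions 1,3,...): 0 7 0 7 4 0 5 1 → sum 24
Total = 57.
57 mod 10 = 7, so the number is invalid.

invalid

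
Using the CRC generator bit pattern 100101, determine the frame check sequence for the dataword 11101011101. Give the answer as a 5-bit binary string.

Append 5 zeros: 1110101110100000. Divide by 100101 (XOR where the leading bit is 1):
  pos 0: 111010 XOR 100101 = 011111
  pos 1: 111111 XOR 100101 = 011010
  pos 2: 110101 XOR 100101 = 010000
  pos 3: 100001 XOR 100101 = 000100
  pos 6: 100010 XOR 100101 = 000111
  pos 9: 111000 XOR 100101 = 011101
  pos 10: 111010 XOR 100101 = 011111
Remainder (last 5 bits) = 11111. This is the CRC / FCS.

11111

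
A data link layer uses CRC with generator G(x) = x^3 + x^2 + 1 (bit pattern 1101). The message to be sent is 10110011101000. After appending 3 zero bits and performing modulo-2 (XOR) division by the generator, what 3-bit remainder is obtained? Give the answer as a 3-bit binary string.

Append 3 zeros: 10110011101000000. Divide by 1101 (XOR where the leading bit is 1):
  pos 0: 1011 XOR 1101 = 0110
  pos 1: 1100 XOR 1101 = 0001
  pos 4: 1011 XOR 1101 = 0110
  pos 5: 1101 XOR 1101 = 0000
  pos 10: 1000 XOR 1101 = 0101
  pos 11: 1010 XOR 1101 = 0111
  pos 12: 1110 XOR 1101 = 0011
Remainder (last 3 bits) = 110. This is the CRC / FCS.

110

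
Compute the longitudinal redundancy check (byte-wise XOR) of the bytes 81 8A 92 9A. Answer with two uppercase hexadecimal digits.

XOR the bytes together:
  start with 0x81
  0x81 ⊕ 0x8A = 0x0B
  0x0B ⊕ 0x92 = 0x99
  0x99 ⊕ 0x9A = 0x03

03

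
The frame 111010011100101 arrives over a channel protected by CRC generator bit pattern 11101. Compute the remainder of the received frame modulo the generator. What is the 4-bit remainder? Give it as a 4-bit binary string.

Modulo-2 division of 111010011100101 by 11101:
  pos 0: 11101 XOR 11101 = 00000
  pos 7: 11100 XOR 11101 = 00001
Remainder = 1101 (nonzero — an error is detected).

1101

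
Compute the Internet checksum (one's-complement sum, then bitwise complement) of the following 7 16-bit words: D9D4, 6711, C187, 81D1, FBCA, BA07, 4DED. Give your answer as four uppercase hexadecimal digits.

7800

One's-complement addition (fold any carry out of bit 15 back into bit 0):
  0xD9D4 + 0x6711 = 0x140E5 → wrap carry → 0x40E6
  0x40E6 + 0xC187 = 0x1026D → wrap carry → 0x026E
  0x026E + 0x81D1 = 0x0843F
  0x843F + 0xFBCA = 0x18009 → wrap carry → 0x800A
  0x800A + 0xBA07 = 0x13A11 → wrap carry → 0x3A12
  0x3A12 + 0x4DED = 0x087FF
One's-complement sum = 0x87FF.
Checksum = ~0x87FF & 0xFFFF = 0x7800.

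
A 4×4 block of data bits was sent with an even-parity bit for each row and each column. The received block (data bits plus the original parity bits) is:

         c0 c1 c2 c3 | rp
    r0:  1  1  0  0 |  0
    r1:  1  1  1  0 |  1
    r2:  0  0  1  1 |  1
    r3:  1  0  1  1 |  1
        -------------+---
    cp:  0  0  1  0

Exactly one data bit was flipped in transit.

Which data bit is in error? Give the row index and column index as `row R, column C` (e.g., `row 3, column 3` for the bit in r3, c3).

row 2, column 0

Recompute each row's even parity and compare to rp:
  r0: data parity 0, sent rp 0 → ok
  r1: data parity 1, sent rp 1 → ok
  r2: data parity 0, sent rp 1 → mismatch
  r3: data parity 1, sent rp 1 → ok
Recompute each column's even parity and compare to cp:
  c0: data parity 1, sent cp 0 → mismatch
  c1: data parity 0, sent cp 0 → ok
  c2: data parity 1, sent cp 1 → ok
  c3: data parity 0, sent cp 0 → ok
Exactly one row (r2) and one column (c0) fail → the flipped bit is at their intersection.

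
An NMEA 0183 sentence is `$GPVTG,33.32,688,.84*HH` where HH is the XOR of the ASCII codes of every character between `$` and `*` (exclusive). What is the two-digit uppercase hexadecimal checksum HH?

45

XOR the ASCII codes of the payload characters:
  'G' = 0x47 → acc = 0x47
  'P' = 0x50 → acc = 0x17
  'V' = 0x56 → acc = 0x41
  'T' = 0x54 → acc = 0x15
  'G' = 0x47 → acc = 0x52
  ',' = 0x2C → acc = 0x7E
  '3' = 0x33 → acc = 0x4D
  '3' = 0x33 → acc = 0x7E
  '.' = 0x2E → acc = 0x50
  '3' = 0x33 → acc = 0x63
  '2' = 0x32 → acc = 0x51
  ',' = 0x2C → acc = 0x7D
  '6' = 0x36 → acc = 0x4B
  '8' = 0x38 → acc = 0x73
  '8' = 0x38 → acc = 0x4B
  ',' = 0x2C → acc = 0x67
  '.' = 0x2E → acc = 0x49
  '8' = 0x38 → acc = 0x71
  '4' = 0x34 → acc = 0x45
Checksum = 0x45.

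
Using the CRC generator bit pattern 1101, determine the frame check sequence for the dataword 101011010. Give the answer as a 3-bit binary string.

Append 3 zeros: 101011010000. Divide by 1101 (XOR where the leading bit is 1):
  pos 0: 1010 XOR 1101 = 0111
  pos 1: 1111 XOR 1101 = 0010
  pos 3: 1010 XOR 1101 = 0111
  pos 4: 1111 XOR 1101 = 0010
  pos 6: 1000 XOR 1101 = 0101
  pos 7: 1010 XOR 1101 = 0111
  pos 8: 1110 XOR 1101 = 0011
Remainder (last 3 bits) = 011. This is the CRC / FCS.

011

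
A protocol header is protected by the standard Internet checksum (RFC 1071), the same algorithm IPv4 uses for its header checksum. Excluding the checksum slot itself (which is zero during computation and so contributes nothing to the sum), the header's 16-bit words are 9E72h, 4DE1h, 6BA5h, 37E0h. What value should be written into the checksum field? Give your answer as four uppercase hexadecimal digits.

7026

One's-complement addition (fold any carry out of bit 15 back into bit 0):
  0x9E72 + 0x4DE1 = 0x0EC53
  0xEC53 + 0x6BA5 = 0x157F8 → wrap carry → 0x57F9
  0x57F9 + 0x37E0 = 0x08FD9
One's-complement sum = 0x8FD9.
Checksum = ~0x8FD9 & 0xFFFF = 0x7026.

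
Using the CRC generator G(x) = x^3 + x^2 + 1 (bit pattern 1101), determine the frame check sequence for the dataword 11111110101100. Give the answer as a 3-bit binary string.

111

Append 3 zeros: 11111110101100000. Divide by 1101 (XOR where the leading bit is 1):
  pos 0: 1111 XOR 1101 = 0010
  pos 2: 1011 XOR 1101 = 0110
  pos 3: 1101 XOR 1101 = 0000
  pos 8: 1011 XOR 1101 = 0110
  pos 9: 1100 XOR 1101 = 0001
  pos 12: 1000 XOR 1101 = 0101
  pos 13: 1010 XOR 1101 = 0111
Remainder (last 3 bits) = 111. This is the CRC / FCS.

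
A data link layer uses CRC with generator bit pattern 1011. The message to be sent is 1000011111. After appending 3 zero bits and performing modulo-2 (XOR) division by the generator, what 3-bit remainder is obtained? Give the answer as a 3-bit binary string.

001

Append 3 zeros: 1000011111000. Divide by 1011 (XOR where the leading bit is 1):
  pos 0: 1000 XOR 1011 = 0011
  pos 2: 1101 XOR 1011 = 0110
  pos 3: 1101 XOR 1011 = 0110
  pos 4: 1101 XOR 1011 = 0110
  pos 5: 1101 XOR 1011 = 0110
  pos 6: 1101 XOR 1011 = 0110
  pos 7: 1100 XOR 1011 = 0111
  pos 8: 1110 XOR 1011 = 0101
  pos 9: 1010 XOR 1011 = 0001
Remainder (last 3 bits) = 001. This is the CRC / FCS.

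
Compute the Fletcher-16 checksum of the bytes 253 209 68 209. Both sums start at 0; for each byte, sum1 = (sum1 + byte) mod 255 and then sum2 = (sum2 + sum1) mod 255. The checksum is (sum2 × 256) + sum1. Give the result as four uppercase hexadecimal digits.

C7E5

Running sums (mod 255):
  after byte 0 (253): sum1=253, sum2=253
  after byte 1 (209): sum1=207, sum2=205
  after byte 2 (68): sum1=20, sum2=225
  after byte 3 (209): sum1=229, sum2=199
Checksum = sum2·256 + sum1 = 199·256 + 229 = 51173 = 0xC7E5.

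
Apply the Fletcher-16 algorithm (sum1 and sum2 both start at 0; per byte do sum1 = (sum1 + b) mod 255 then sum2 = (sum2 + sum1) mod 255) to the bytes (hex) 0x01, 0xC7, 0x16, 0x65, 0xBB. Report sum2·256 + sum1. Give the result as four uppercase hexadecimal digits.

Running sums (mod 255):
  after byte 0 (0x01): sum1=1, sum2=1
  after byte 1 (0xC7): sum1=200, sum2=201
  after byte 2 (0x16): sum1=222, sum2=168
  after byte 3 (0x65): sum1=68, sum2=236
  after byte 4 (0xBB): sum1=0, sum2=236
Checksum = sum2·256 + sum1 = 236·256 + 0 = 60416 = 0xEC00.

EC00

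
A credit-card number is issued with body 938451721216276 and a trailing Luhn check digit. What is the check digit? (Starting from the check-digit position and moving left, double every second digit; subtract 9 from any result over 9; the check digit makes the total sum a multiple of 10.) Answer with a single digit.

Partial digits right→left: 6 7 2 6 1 2 1 2 7 1 5 4 8 3 9
Double every second digit counting from the check-digit position (so the 1st, 3rd, 5th, ... of the partial from the right).
  doubled (with −9 where >9): 3 4 2 2 5 1 7 9 → sum 33
  kept as-is: 7 6 2 2 1 4 3 → sum 25
Total = 33 + 25 = 58.
Check digit = (10 − (58 mod 10)) mod 10 = 2.

2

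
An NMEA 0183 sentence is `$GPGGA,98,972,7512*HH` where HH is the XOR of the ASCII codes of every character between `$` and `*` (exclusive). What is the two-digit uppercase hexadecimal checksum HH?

XOR the ASCII codes of the payload characters:
  'G' = 0x47 → acc = 0x47
  'P' = 0x50 → acc = 0x17
  'G' = 0x47 → acc = 0x50
  'G' = 0x47 → acc = 0x17
  'A' = 0x41 → acc = 0x56
  ',' = 0x2C → acc = 0x7A
  '9' = 0x39 → acc = 0x43
  '8' = 0x38 → acc = 0x7B
  ',' = 0x2C → acc = 0x57
  '9' = 0x39 → acc = 0x6E
  '7' = 0x37 → acc = 0x59
  '2' = 0x32 → acc = 0x6B
  ',' = 0x2C → acc = 0x47
  '7' = 0x37 → acc = 0x70
  '5' = 0x35 → acc = 0x45
  '1' = 0x31 → acc = 0x74
  '2' = 0x32 → acc = 0x46
Checksum = 0x46.

46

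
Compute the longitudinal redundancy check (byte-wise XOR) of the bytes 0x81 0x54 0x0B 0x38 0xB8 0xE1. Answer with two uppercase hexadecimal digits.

BF

XOR the bytes together:
  start with 0x81
  0x81 ⊕ 0x54 = 0xD5
  0xD5 ⊕ 0x0B = 0xDE
  0xDE ⊕ 0x38 = 0xE6
  0xE6 ⊕ 0xB8 = 0x5E
  0x5E ⊕ 0xE1 = 0xBF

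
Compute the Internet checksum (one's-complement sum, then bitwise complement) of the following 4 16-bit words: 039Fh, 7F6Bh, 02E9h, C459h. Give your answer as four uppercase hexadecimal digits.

One's-complement addition (fold any carry out of bit 15 back into bit 0):
  0x039F + 0x7F6B = 0x0830A
  0x830A + 0x02E9 = 0x085F3
  0x85F3 + 0xC459 = 0x14A4C → wrap carry → 0x4A4D
One's-complement sum = 0x4A4D.
Checksum = ~0x4A4D & 0xFFFF = 0xB5B2.

B5B2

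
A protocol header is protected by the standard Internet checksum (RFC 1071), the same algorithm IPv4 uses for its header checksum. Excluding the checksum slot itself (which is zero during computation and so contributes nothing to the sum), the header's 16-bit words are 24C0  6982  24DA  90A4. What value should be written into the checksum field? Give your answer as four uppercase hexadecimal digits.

BC3E

One's-complement addition (fold any carry out of bit 15 back into bit 0):
  0x24C0 + 0x6982 = 0x08E42
  0x8E42 + 0x24DA = 0x0B31C
  0xB31C + 0x90A4 = 0x143C0 → wrap carry → 0x43C1
One's-complement sum = 0x43C1.
Checksum = ~0x43C1 & 0xFFFF = 0xBC3E.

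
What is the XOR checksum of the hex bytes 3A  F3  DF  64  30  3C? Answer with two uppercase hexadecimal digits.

XOR the bytes together:
  start with 0x3A
  0x3A ⊕ 0xF3 = 0xC9
  0xC9 ⊕ 0xDF = 0x16
  0x16 ⊕ 0x64 = 0x72
  0x72 ⊕ 0x30 = 0x42
  0x42 ⊕ 0x3C = 0x7E

7E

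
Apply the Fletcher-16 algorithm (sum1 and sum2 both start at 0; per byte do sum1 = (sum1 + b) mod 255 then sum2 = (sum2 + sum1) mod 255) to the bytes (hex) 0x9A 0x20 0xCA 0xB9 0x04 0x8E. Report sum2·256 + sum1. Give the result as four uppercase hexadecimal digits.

2FD1

Running sums (mod 255):
  after byte 0 (0x9A): sum1=154, sum2=154
  after byte 1 (0x20): sum1=186, sum2=85
  after byte 2 (0xCA): sum1=133, sum2=218
  after byte 3 (0xB9): sum1=63, sum2=26
  after byte 4 (0x04): sum1=67, sum2=93
  after byte 5 (0x8E): sum1=209, sum2=47
Checksum = sum2·256 + sum1 = 47·256 + 209 = 12241 = 0x2FD1.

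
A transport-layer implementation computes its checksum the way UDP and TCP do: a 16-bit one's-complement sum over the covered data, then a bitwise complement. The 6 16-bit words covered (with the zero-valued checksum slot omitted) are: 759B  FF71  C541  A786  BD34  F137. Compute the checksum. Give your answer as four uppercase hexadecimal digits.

6FBD

One's-complement addition (fold any carry out of bit 15 back into bit 0):
  0x759B + 0xFF71 = 0x1750C → wrap carry → 0x750D
  0x750D + 0xC541 = 0x13A4E → wrap carry → 0x3A4F
  0x3A4F + 0xA786 = 0x0E1D5
  0xE1D5 + 0xBD34 = 0x19F09 → wrap carry → 0x9F0A
  0x9F0A + 0xF137 = 0x19041 → wrap carry → 0x9042
One's-complement sum = 0x9042.
Checksum = ~0x9042 & 0xFFFF = 0x6FBD.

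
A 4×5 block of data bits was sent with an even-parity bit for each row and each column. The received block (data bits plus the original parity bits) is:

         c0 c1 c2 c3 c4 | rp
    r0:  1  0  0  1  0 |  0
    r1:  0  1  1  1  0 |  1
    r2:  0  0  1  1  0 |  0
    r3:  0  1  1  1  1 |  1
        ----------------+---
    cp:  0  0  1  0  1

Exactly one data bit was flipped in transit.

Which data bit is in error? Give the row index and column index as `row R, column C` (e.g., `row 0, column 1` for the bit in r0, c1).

Recompute each row's even parity and compare to rp:
  r0: data parity 0, sent rp 0 → ok
  r1: data parity 1, sent rp 1 → ok
  r2: data parity 0, sent rp 0 → ok
  r3: data parity 0, sent rp 1 → mismatch
Recompute each column's even parity and compare to cp:
  c0: data parity 1, sent cp 0 → mismatch
  c1: data parity 0, sent cp 0 → ok
  c2: data parity 1, sent cp 1 → ok
  c3: data parity 0, sent cp 0 → ok
  c4: data parity 1, sent cp 1 → ok
Exactly one row (r3) and one column (c0) fail → the flipped bit is at their intersection.

row 3, column 0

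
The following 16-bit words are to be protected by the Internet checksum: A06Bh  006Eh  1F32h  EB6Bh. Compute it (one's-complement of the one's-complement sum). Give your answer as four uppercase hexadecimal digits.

One's-complement addition (fold any carry out of bit 15 back into bit 0):
  0xA06B + 0x006E = 0x0A0D9
  0xA0D9 + 0x1F32 = 0x0C00B
  0xC00B + 0xEB6B = 0x1AB76 → wrap carry → 0xAB77
One's-complement sum = 0xAB77.
Checksum = ~0xAB77 & 0xFFFF = 0x5488.

5488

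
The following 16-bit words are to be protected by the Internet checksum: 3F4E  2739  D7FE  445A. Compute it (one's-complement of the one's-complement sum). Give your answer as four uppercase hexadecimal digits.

One's-complement addition (fold any carry out of bit 15 back into bit 0):
  0x3F4E + 0x2739 = 0x06687
  0x6687 + 0xD7FE = 0x13E85 → wrap carry → 0x3E86
  0x3E86 + 0x445A = 0x082E0
One's-complement sum = 0x82E0.
Checksum = ~0x82E0 & 0xFFFF = 0x7D1F.

7D1F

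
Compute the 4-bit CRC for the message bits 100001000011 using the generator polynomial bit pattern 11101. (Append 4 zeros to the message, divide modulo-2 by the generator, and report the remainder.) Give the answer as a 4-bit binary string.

0000

Append 4 zeros: 1000010000110000. Divide by 11101 (XOR where the leading bit is 1):
  pos 0: 10000 XOR 11101 = 01101
  pos 1: 11011 XOR 11101 = 00110
  pos 3: 11000 XOR 11101 = 00101
  pos 5: 10100 XOR 11101 = 01001
  pos 6: 10011 XOR 11101 = 01110
  pos 7: 11101 XOR 11101 = 00000
Remainder (last 4 bits) = 0000. This is the CRC / FCS.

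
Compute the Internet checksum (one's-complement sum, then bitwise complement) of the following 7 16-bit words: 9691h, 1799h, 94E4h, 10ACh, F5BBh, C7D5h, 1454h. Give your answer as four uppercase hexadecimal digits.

One's-complement addition (fold any carry out of bit 15 back into bit 0):
  0x9691 + 0x1799 = 0x0AE2A
  0xAE2A + 0x94E4 = 0x1430E → wrap carry → 0x430F
  0x430F + 0x10AC = 0x053BB
  0x53BB + 0xF5BB = 0x14976 → wrap carry → 0x4977
  0x4977 + 0xC7D5 = 0x1114C → wrap carry → 0x114D
  0x114D + 0x1454 = 0x025A1
One's-complement sum = 0x25A1.
Checksum = ~0x25A1 & 0xFFFF = 0xDA5E.

DA5E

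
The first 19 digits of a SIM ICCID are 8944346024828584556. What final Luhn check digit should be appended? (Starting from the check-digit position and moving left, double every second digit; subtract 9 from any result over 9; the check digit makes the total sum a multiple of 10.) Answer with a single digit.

0

Partial digits right→left: 6 5 5 4 8 5 8 2 8 4 2 0 6 4 3 4 4 9 8
Double every second digit counting from the check-digit position (so the 1st, 3rd, 5th, ... of the partial from the right).
  doubled (with −9 where >9): 3 1 7 7 7 4 3 6 8 7 → sum 53
  kept as-is: 5 4 5 2 4 0 4 4 9 → sum 37
Total = 53 + 37 = 90.
Check digit = (10 − (90 mod 10)) mod 10 = 0.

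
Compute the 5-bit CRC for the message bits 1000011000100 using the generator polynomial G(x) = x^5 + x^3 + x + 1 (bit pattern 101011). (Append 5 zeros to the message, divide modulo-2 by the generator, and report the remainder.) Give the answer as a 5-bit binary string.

Append 5 zeros: 100001100010000000. Divide by 101011 (XOR where the leading bit is 1):
  pos 0: 100001 XOR 101011 = 001010
  pos 2: 101010 XOR 101011 = 000001
  pos 7: 100100 XOR 101011 = 001111
  pos 9: 111100 XOR 101011 = 010111
  pos 10: 101110 XOR 101011 = 000101
Remainder (last 5 bits) = 10100. This is the CRC / FCS.

10100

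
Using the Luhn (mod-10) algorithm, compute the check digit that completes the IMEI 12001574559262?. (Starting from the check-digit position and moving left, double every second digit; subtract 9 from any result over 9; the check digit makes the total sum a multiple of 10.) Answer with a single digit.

9

Partial digits right→left: 2 6 2 9 5 5 4 7 5 1 0 0 2 1
Double every second digit counting from the check-digit position (so the 1st, 3rd, 5th, ... of the partial from the right).
  doubled (with −9 where >9): 4 4 1 8 1 0 4 → sum 22
  kept as-is: 6 9 5 7 1 0 1 → sum 29
Total = 22 + 29 = 51.
Check digit = (10 − (51 mod 10)) mod 10 = 9.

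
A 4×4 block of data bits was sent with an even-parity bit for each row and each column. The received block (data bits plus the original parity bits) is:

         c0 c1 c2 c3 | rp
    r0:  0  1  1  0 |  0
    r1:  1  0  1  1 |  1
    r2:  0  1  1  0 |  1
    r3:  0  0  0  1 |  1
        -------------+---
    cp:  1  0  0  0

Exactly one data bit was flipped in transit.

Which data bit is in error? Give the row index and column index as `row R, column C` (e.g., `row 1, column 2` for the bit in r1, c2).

Recompute each row's even parity and compare to rp:
  r0: data parity 0, sent rp 0 → ok
  r1: data parity 1, sent rp 1 → ok
  r2: data parity 0, sent rp 1 → mismatch
  r3: data parity 1, sent rp 1 → ok
Recompute each column's even parity and compare to cp:
  c0: data parity 1, sent cp 1 → ok
  c1: data parity 0, sent cp 0 → ok
  c2: data parity 1, sent cp 0 → mismatch
  c3: data parity 0, sent cp 0 → ok
Exactly one row (r2) and one column (c2) fail → the flipped bit is at their intersection.

row 2, column 2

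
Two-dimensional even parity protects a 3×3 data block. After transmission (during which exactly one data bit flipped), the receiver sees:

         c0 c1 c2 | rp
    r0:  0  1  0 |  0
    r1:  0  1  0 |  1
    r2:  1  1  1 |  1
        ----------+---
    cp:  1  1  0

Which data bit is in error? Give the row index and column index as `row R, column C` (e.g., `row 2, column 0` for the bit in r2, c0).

Recompute each row's even parity and compare to rp:
  r0: data parity 1, sent rp 0 → mismatch
  r1: data parity 1, sent rp 1 → ok
  r2: data parity 1, sent rp 1 → ok
Recompute each column's even parity and compare to cp:
  c0: data parity 1, sent cp 1 → ok
  c1: data parity 1, sent cp 1 → ok
  c2: data parity 1, sent cp 0 → mismatch
Exactly one row (r0) and one column (c2) fail → the flipped bit is at their intersection.

row 0, column 2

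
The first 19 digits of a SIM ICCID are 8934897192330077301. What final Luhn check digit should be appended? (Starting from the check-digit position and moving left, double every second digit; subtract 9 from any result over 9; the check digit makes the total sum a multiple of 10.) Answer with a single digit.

Partial digits right→left: 1 0 3 7 7 0 0 3 3 2 9 1 7 9 8 4 3 9 8
Double every second digit counting from the check-digit position (so the 1st, 3rd, 5th, ... of the partial from the right).
  doubled (with −9 where >9): 2 6 5 0 6 9 5 7 6 7 → sum 53
  kept as-is: 0 7 0 3 2 1 9 4 9 → sum 35
Total = 53 + 35 = 88.
Check digit = (10 − (88 mod 10)) mod 10 = 2.

2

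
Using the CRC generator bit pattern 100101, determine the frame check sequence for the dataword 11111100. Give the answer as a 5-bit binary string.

11011

Append 5 zeros: 1111110000000. Divide by 100101 (XOR where the leading bit is 1):
  pos 0: 111111 XOR 100101 = 011010
  pos 1: 110100 XOR 100101 = 010001
  pos 2: 100010 XOR 100101 = 000111
  pos 5: 111000 XOR 100101 = 011101
  pos 6: 111010 XOR 100101 = 011111
  pos 7: 111110 XOR 100101 = 011011
Remainder (last 5 bits) = 11011. This is the CRC / FCS.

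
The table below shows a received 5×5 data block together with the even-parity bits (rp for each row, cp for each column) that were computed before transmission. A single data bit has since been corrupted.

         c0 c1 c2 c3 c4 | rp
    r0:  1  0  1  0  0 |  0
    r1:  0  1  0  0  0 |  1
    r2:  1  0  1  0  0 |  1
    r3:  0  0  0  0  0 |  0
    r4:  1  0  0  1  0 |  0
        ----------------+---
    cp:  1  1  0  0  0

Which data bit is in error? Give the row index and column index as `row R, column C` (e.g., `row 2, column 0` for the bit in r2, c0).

row 2, column 3

Recompute each row's even parity and compare to rp:
  r0: data parity 0, sent rp 0 → ok
  r1: data parity 1, sent rp 1 → ok
  r2: data parity 0, sent rp 1 → mismatch
  r3: data parity 0, sent rp 0 → ok
  r4: data parity 0, sent rp 0 → ok
Recompute each column's even parity and compare to cp:
  c0: data parity 1, sent cp 1 → ok
  c1: data parity 1, sent cp 1 → ok
  c2: data parity 0, sent cp 0 → ok
  c3: data parity 1, sent cp 0 → mismatch
  c4: data parity 0, sent cp 0 → ok
Exactly one row (r2) and one column (c3) fail → the flipped bit is at their intersection.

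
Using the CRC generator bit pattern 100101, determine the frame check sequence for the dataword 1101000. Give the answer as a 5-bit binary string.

11011

Append 5 zeros: 110100000000. Divide by 100101 (XOR where the leading bit is 1):
  pos 0: 110100 XOR 100101 = 010001
  pos 1: 100010 XOR 100101 = 000111
  pos 4: 111000 XOR 100101 = 011101
  pos 5: 111010 XOR 100101 = 011111
  pos 6: 111110 XOR 100101 = 011011
Remainder (last 5 bits) = 11011. This is the CRC / FCS.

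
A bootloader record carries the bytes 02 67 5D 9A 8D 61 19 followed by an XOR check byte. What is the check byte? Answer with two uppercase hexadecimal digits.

57

XOR the bytes together:
  start with 0x02
  0x02 ⊕ 0x67 = 0x65
  0x65 ⊕ 0x5D = 0x38
  0x38 ⊕ 0x9A = 0xA2
  0xA2 ⊕ 0x8D = 0x2F
  0x2F ⊕ 0x61 = 0x4E
  0x4E ⊕ 0x19 = 0x57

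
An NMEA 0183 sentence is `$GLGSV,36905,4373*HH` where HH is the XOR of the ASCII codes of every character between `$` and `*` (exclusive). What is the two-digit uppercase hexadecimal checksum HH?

73

XOR the ASCII codes of the payload characters:
  'G' = 0x47 → acc = 0x47
  'L' = 0x4C → acc = 0x0B
  'G' = 0x47 → acc = 0x4C
  'S' = 0x53 → acc = 0x1F
  'V' = 0x56 → acc = 0x49
  ',' = 0x2C → acc = 0x65
  '3' = 0x33 → acc = 0x56
  '6' = 0x36 → acc = 0x60
  '9' = 0x39 → acc = 0x59
  '0' = 0x30 → acc = 0x69
  '5' = 0x35 → acc = 0x5C
  ',' = 0x2C → acc = 0x70
  '4' = 0x34 → acc = 0x44
  '3' = 0x33 → acc = 0x77
  '7' = 0x37 → acc = 0x40
  '3' = 0x33 → acc = 0x73
Checksum = 0x73.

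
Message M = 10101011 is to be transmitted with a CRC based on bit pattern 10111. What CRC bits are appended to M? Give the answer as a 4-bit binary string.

Append 4 zeros: 101010110000. Divide by 10111 (XOR where the leading bit is 1):
  pos 0: 10101 XOR 10111 = 00010
  pos 3: 10011 XOR 10111 = 00100
  pos 5: 10000 XOR 10111 = 00111
  pos 7: 11100 XOR 10111 = 01011
Remainder (last 4 bits) = 1011. This is the CRC / FCS.

1011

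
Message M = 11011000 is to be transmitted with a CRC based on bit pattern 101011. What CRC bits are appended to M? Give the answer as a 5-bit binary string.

00101

Append 5 zeros: 1101100000000. Divide by 101011 (XOR where the leading bit is 1):
  pos 0: 110110 XOR 101011 = 011101
  pos 1: 111010 XOR 101011 = 010001
  pos 2: 100010 XOR 101011 = 001001
  pos 4: 100100 XOR 101011 = 001111
  pos 6: 111100 XOR 101011 = 010111
  pos 7: 101110 XOR 101011 = 000101
Remainder (last 5 bits) = 00101. This is the CRC / FCS.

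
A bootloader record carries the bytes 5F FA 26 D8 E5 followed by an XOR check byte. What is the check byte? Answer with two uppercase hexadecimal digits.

BE

XOR the bytes together:
  start with 0x5F
  0x5F ⊕ 0xFA = 0xA5
  0xA5 ⊕ 0x26 = 0x83
  0x83 ⊕ 0xD8 = 0x5B
  0x5B ⊕ 0xE5 = 0xBE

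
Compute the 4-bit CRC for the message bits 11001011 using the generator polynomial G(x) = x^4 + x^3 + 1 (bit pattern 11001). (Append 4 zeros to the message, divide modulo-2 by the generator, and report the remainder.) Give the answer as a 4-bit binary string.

0010

Append 4 zeros: 110010110000. Divide by 11001 (XOR where the leading bit is 1):
  pos 0: 11001 XOR 11001 = 00000
  pos 6: 11000 XOR 11001 = 00001
Remainder (last 4 bits) = 0010. This is the CRC / FCS.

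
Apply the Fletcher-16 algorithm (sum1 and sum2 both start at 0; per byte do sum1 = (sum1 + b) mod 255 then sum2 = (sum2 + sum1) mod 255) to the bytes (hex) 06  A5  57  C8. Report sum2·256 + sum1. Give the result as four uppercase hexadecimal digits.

Running sums (mod 255):
  after byte 0 (06): sum1=6, sum2=6
  after byte 1 (A5): sum1=171, sum2=177
  after byte 2 (57): sum1=3, sum2=180
  after byte 3 (C8): sum1=203, sum2=128
Checksum = sum2·256 + sum1 = 128·256 + 203 = 32971 = 0x80CB.

80CB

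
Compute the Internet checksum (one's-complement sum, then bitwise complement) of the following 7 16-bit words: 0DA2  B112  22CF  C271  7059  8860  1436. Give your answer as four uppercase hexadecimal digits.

4F1A

One's-complement addition (fold any carry out of bit 15 back into bit 0):
  0x0DA2 + 0xB112 = 0x0BEB4
  0xBEB4 + 0x22CF = 0x0E183
  0xE183 + 0xC271 = 0x1A3F4 → wrap carry → 0xA3F5
  0xA3F5 + 0x7059 = 0x1144E → wrap carry → 0x144F
  0x144F + 0x8860 = 0x09CAF
  0x9CAF + 0x1436 = 0x0B0E5
One's-complement sum = 0xB0E5.
Checksum = ~0xB0E5 & 0xFFFF = 0x4F1A.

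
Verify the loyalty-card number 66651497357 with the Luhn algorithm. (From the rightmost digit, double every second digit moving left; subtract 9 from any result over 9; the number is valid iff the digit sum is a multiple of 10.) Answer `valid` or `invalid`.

valid

From the right, keep odd positions and double even positions (subtract 9 from any doubled value over 9):
  doubled (positions 2,4,...): 1 5 8 1 3 → sum 18
  kept (positions 1,3,...): 7 3 9 1 6 6 → sum 32
Total = 50.
50 mod 10 = 0, so the number is valid.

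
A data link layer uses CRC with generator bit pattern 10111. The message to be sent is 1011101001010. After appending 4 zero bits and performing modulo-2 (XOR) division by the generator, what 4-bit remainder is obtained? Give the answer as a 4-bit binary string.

Append 4 zeros: 10111010010100000. Divide by 10111 (XOR where the leading bit is 1):
  pos 0: 10111 XOR 10111 = 00000
  pos 6: 10010 XOR 10111 = 00101
  pos 8: 10110 XOR 10111 = 00001
  pos 12: 10000 XOR 10111 = 00111
Remainder (last 4 bits) = 0111. This is the CRC / FCS.

0111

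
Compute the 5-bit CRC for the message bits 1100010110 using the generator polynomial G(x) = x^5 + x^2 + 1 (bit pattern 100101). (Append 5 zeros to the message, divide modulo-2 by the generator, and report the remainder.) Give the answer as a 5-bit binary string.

Append 5 zeros: 110001011000000. Divide by 100101 (XOR where the leading bit is 1):
  pos 0: 110001 XOR 100101 = 010100
  pos 1: 101000 XOR 100101 = 001101
  pos 3: 110111 XOR 100101 = 010010
  pos 4: 100100 XOR 100101 = 000001
  pos 9: 100000 XOR 100101 = 000101
Remainder (last 5 bits) = 00101. This is the CRC / FCS.

00101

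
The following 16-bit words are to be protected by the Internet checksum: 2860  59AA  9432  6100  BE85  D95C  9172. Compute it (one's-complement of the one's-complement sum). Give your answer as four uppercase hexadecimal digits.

5F6D

One's-complement addition (fold any carry out of bit 15 back into bit 0):
  0x2860 + 0x59AA = 0x0820A
  0x820A + 0x9432 = 0x1163C → wrap carry → 0x163D
  0x163D + 0x6100 = 0x0773D
  0x773D + 0xBE85 = 0x135C2 → wrap carry → 0x35C3
  0x35C3 + 0xD95C = 0x10F1F → wrap carry → 0x0F20
  0x0F20 + 0x9172 = 0x0A092
One's-complement sum = 0xA092.
Checksum = ~0xA092 & 0xFFFF = 0x5F6D.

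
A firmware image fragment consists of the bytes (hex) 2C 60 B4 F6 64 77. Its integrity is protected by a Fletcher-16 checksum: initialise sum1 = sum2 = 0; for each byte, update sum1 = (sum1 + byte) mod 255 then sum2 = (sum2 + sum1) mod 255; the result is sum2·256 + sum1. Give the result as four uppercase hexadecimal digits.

Running sums (mod 255):
  after byte 0 (2C): sum1=44, sum2=44
  after byte 1 (60): sum1=140, sum2=184
  after byte 2 (B4): sum1=65, sum2=249
  after byte 3 (F6): sum1=56, sum2=50
  after byte 4 (64): sum1=156, sum2=206
  after byte 5 (77): sum1=20, sum2=226
Checksum = sum2·256 + sum1 = 226·256 + 20 = 57876 = 0xE214.

E214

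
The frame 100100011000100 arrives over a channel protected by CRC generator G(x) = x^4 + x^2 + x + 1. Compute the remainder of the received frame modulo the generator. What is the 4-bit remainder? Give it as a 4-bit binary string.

Modulo-2 division of 100100011000100 by 10111:
  pos 0: 10010 XOR 10111 = 00101
  pos 2: 10100 XOR 10111 = 00011
  pos 5: 11110 XOR 10111 = 01001
  pos 6: 10010 XOR 10111 = 00101
  pos 8: 10101 XOR 10111 = 00010
Remainder = 1000 (nonzero — an error is detected).

1000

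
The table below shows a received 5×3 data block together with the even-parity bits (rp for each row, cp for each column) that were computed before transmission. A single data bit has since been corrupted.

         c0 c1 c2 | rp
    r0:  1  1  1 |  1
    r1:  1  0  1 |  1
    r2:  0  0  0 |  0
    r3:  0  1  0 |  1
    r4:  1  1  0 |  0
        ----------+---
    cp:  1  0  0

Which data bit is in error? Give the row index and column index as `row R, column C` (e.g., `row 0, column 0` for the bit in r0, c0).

Recompute each row's even parity and compare to rp:
  r0: data parity 1, sent rp 1 → ok
  r1: data parity 0, sent rp 1 → mismatch
  r2: data parity 0, sent rp 0 → ok
  r3: data parity 1, sent rp 1 → ok
  r4: data parity 0, sent rp 0 → ok
Recompute each column's even parity and compare to cp:
  c0: data parity 1, sent cp 1 → ok
  c1: data parity 1, sent cp 0 → mismatch
  c2: data parity 0, sent cp 0 → ok
Exactly one row (r1) and one column (c1) fail → the flipped bit is at their intersection.

row 1, column 1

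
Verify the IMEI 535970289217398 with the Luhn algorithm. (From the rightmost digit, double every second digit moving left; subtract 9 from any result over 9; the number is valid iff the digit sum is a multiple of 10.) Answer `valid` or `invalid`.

From the right, keep odd positions and double even positions (subtract 9 from any doubled value over 9):
  doubled (positions 2,4,...): 9 5 4 7 0 9 6 → sum 40
  kept (positions 1,3,...): 8 3 1 9 2 7 5 5 → sum 40
Total = 80.
80 mod 10 = 0, so the number is valid.

valid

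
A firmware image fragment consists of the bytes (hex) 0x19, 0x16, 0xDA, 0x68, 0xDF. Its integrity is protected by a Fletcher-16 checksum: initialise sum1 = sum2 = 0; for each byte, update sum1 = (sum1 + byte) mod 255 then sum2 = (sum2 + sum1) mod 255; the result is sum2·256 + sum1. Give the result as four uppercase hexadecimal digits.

1752

Running sums (mod 255):
  after byte 0 (0x19): sum1=25, sum2=25
  after byte 1 (0x16): sum1=47, sum2=72
  after byte 2 (0xDA): sum1=10, sum2=82
  after byte 3 (0x68): sum1=114, sum2=196
  after byte 4 (0xDF): sum1=82, sum2=23
Checksum = sum2·256 + sum1 = 23·256 + 82 = 5970 = 0x1752.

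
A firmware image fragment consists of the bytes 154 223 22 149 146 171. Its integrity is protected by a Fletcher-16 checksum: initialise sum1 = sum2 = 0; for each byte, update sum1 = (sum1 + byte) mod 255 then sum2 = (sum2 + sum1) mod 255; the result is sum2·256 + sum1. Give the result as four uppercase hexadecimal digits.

E864

Running sums (mod 255):
  after byte 0 (154): sum1=154, sum2=154
  after byte 1 (223): sum1=122, sum2=21
  after byte 2 (22): sum1=144, sum2=165
  after byte 3 (149): sum1=38, sum2=203
  after byte 4 (146): sum1=184, sum2=132
  after byte 5 (171): sum1=100, sum2=232
Checksum = sum2·256 + sum1 = 232·256 + 100 = 59492 = 0xE864.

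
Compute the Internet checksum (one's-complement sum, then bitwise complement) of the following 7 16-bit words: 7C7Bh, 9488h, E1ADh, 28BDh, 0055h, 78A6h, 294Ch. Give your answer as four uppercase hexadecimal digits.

4249

One's-complement addition (fold any carry out of bit 15 back into bit 0):
  0x7C7B + 0x9488 = 0x11103 → wrap carry → 0x1104
  0x1104 + 0xE1AD = 0x0F2B1
  0xF2B1 + 0x28BD = 0x11B6E → wrap carry → 0x1B6F
  0x1B6F + 0x0055 = 0x01BC4
  0x1BC4 + 0x78A6 = 0x0946A
  0x946A + 0x294C = 0x0BDB6
One's-complement sum = 0xBDB6.
Checksum = ~0xBDB6 & 0xFFFF = 0x4249.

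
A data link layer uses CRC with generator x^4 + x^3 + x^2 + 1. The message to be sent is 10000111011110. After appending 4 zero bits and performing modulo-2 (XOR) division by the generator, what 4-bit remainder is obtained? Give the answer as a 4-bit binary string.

0000

Append 4 zeros: 100001110111100000. Divide by 11101 (XOR where the leading bit is 1):
  pos 0: 10000 XOR 11101 = 01101
  pos 1: 11011 XOR 11101 = 00110
  pos 3: 11011 XOR 11101 = 00110
  pos 5: 11001 XOR 11101 = 00100
  pos 7: 10011 XOR 11101 = 01110
  pos 8: 11101 XOR 11101 = 00000
Remainder (last 4 bits) = 0000. This is the CRC / FCS.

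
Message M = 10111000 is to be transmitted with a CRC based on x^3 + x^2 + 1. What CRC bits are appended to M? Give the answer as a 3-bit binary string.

Append 3 zeros: 10111000000. Divide by 1101 (XOR where the leading bit is 1):
  pos 0: 1011 XOR 1101 = 0110
  pos 1: 1101 XOR 1101 = 0000
Remainder (last 3 bits) = 000. This is the CRC / FCS.

000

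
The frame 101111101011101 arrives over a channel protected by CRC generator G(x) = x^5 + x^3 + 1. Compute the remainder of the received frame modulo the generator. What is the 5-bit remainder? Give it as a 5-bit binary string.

Modulo-2 division of 101111101011101 by 101001:
  pos 0: 101111 XOR 101001 = 000110
  pos 3: 110101 XOR 101001 = 011100
  pos 4: 111000 XOR 101001 = 010001
  pos 5: 100011 XOR 101001 = 001010
  pos 7: 101011 XOR 101001 = 000010
Remainder = 01001 (nonzero — an error is detected).

01001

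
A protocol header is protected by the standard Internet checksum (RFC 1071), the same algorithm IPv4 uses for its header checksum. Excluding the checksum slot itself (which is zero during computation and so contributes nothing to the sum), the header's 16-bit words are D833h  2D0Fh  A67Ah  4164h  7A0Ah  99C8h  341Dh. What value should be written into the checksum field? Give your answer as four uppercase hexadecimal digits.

CAED

One's-complement addition (fold any carry out of bit 15 back into bit 0):
  0xD833 + 0x2D0F = 0x10542 → wrap carry → 0x0543
  0x0543 + 0xA67A = 0x0ABBD
  0xABBD + 0x4164 = 0x0ED21
  0xED21 + 0x7A0A = 0x1672B → wrap carry → 0x672C
  0x672C + 0x99C8 = 0x100F4 → wrap carry → 0x00F5
  0x00F5 + 0x341D = 0x03512
One's-complement sum = 0x3512.
Checksum = ~0x3512 & 0xFFFF = 0xCAED.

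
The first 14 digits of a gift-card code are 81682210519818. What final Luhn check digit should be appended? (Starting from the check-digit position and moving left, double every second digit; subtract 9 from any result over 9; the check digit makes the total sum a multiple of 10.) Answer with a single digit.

Partial digits right→left: 8 1 8 9 1 5 0 1 2 2 8 6 1 8
Double every second digit counting from the check-digit position (so the 1st, 3rd, 5th, ... of the partial from the right).
  doubled (with −9 where >9): 7 7 2 0 4 7 2 → sum 29
  kept as-is: 1 9 5 1 2 6 8 → sum 32
Total = 29 + 32 = 61.
Check digit = (10 − (61 mod 10)) mod 10 = 9.

9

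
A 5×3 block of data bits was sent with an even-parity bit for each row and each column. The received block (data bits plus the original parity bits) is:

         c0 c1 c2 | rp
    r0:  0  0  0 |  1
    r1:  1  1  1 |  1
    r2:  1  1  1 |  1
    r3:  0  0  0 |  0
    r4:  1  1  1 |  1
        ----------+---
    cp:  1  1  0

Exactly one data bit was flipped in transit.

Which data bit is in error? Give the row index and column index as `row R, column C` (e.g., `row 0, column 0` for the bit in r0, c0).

row 0, column 2

Recompute each row's even parity and compare to rp:
  r0: data parity 0, sent rp 1 → mismatch
  r1: data parity 1, sent rp 1 → ok
  r2: data parity 1, sent rp 1 → ok
  r3: data parity 0, sent rp 0 → ok
  r4: data parity 1, sent rp 1 → ok
Recompute each column's even parity and compare to cp:
  c0: data parity 1, sent cp 1 → ok
  c1: data parity 1, sent cp 1 → ok
  c2: data parity 1, sent cp 0 → mismatch
Exactly one row (r0) and one column (c2) fail → the flipped bit is at their intersection.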